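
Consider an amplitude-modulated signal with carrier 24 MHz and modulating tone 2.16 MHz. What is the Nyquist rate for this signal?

AM sidebands sit at fc ± fm = 21.84 MHz and 26.16 MHz.
Highest-frequency component: 26.16 MHz.
Nyquist rate = 2 × 26.16 MHz = 52.32 MHz.

52.32 MHz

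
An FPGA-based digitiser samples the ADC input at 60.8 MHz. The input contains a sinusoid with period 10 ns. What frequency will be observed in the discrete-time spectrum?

T = 10 ns → f = 1/T = 100 MHz.
100 MHz mod fs = 39.2 MHz.
39.2 MHz > fs/2 = 30.4 MHz, folds to fs − 39.2 MHz = 21.6 MHz.

21.6 MHz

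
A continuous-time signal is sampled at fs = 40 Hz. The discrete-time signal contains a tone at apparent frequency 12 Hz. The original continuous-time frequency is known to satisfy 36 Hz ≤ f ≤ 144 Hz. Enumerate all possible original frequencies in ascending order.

52 Hz, 68 Hz, 92 Hz, 108 Hz, 132 Hz

Frequencies that alias to 12 Hz are k·fs ± 12 Hz for integer k ≥ 0.
k=0: 12 Hz.
k=1: 28 Hz, 52 Hz.
k=2: 68 Hz, 92 Hz.
k=3: 108 Hz, 132 Hz.
k=4: 148 Hz, 172 Hz.
Within [36 Hz, 144 Hz]: 52 Hz, 68 Hz, 92 Hz, 108 Hz, 132 Hz.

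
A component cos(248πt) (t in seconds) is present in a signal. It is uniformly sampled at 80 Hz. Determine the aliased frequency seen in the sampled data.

ω = 248π rad/s → f = ω/(2π) = 124 Hz.
124 Hz mod fs = 44 Hz.
44 Hz > fs/2 = 40 Hz, folds to fs − 44 Hz = 36 Hz.

36 Hz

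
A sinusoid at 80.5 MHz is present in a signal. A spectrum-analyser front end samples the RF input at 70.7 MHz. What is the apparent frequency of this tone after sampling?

80.5 MHz mod fs = 9.8 MHz.
9.8 MHz ≤ fs/2 = 35.35 MHz, appears at 9.8 MHz.

9.8 MHz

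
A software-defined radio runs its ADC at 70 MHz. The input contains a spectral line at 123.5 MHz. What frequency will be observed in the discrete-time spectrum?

123.5 MHz mod fs = 53.5 MHz.
53.5 MHz > fs/2 = 35 MHz, folds to fs − 53.5 MHz = 16.5 MHz.

16.5 MHz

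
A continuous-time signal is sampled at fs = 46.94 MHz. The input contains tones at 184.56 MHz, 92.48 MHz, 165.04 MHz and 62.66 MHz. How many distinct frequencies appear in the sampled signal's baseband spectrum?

4

fs/2 = 23.47 MHz.
184.56 MHz mod fs = 43.74 MHz.
43.74 MHz > fs/2 = 23.47 MHz, folds to fs − 43.74 MHz = 3.2 MHz.
92.48 MHz mod fs = 45.54 MHz.
45.54 MHz > fs/2 = 23.47 MHz, folds to fs − 45.54 MHz = 1.4 MHz.
165.04 MHz mod fs = 24.22 MHz.
24.22 MHz > fs/2 = 23.47 MHz, folds to fs − 24.22 MHz = 22.72 MHz.
62.66 MHz mod fs = 15.72 MHz.
15.72 MHz ≤ fs/2 = 23.47 MHz, appears at 15.72 MHz.
Distinct values: {1.4 MHz, 3.2 MHz, 15.72 MHz, 22.72 MHz} → 4.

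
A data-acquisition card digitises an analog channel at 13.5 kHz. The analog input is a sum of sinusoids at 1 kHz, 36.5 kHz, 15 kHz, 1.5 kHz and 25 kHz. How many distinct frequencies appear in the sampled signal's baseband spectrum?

fs/2 = 6.75 kHz.
1 kHz ≤ fs/2 = 6.75 kHz, passes unchanged.
36.5 kHz mod fs = 9.5 kHz.
9.5 kHz > fs/2 = 6.75 kHz, folds to fs − 9.5 kHz = 4 kHz.
15 kHz mod fs = 1.5 kHz.
1.5 kHz ≤ fs/2 = 6.75 kHz, appears at 1.5 kHz.
1.5 kHz ≤ fs/2 = 6.75 kHz, passes unchanged.
25 kHz mod fs = 11.5 kHz.
11.5 kHz > fs/2 = 6.75 kHz, folds to fs − 11.5 kHz = 2 kHz.
Distinct values: {1 kHz, 1.5 kHz, 2 kHz, 4 kHz} → 4.

4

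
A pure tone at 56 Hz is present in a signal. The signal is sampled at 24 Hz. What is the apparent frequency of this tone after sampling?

8 Hz

56 Hz mod fs = 8 Hz.
8 Hz ≤ fs/2 = 12 Hz, appears at 8 Hz.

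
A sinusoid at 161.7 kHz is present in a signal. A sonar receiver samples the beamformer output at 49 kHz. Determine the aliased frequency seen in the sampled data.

14.7 kHz

161.7 kHz mod fs = 14.7 kHz.
14.7 kHz ≤ fs/2 = 24.5 kHz, appears at 14.7 kHz.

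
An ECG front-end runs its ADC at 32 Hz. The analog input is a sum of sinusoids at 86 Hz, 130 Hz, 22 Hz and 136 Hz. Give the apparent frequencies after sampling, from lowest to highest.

2 Hz, 8 Hz, 10 Hz

fs/2 = 16 Hz.
86 Hz mod fs = 22 Hz.
22 Hz > fs/2 = 16 Hz, folds to fs − 22 Hz = 10 Hz.
130 Hz mod fs = 2 Hz.
2 Hz ≤ fs/2 = 16 Hz, appears at 2 Hz.
22 Hz > fs/2 = 16 Hz, folds to fs − 22 Hz = 10 Hz.
136 Hz mod fs = 8 Hz.
8 Hz ≤ fs/2 = 16 Hz, appears at 8 Hz.
Distinct values: {2 Hz, 8 Hz, 10 Hz}.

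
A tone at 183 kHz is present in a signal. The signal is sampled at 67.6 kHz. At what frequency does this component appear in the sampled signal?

19.8 kHz

183 kHz mod fs = 47.8 kHz.
47.8 kHz > fs/2 = 33.8 kHz, folds to fs − 47.8 kHz = 19.8 kHz.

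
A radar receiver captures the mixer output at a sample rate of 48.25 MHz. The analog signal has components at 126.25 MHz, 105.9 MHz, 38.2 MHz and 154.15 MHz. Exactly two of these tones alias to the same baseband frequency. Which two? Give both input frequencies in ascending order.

fs/2 = 24.125 MHz.
126.25 MHz mod fs = 29.75 MHz.
29.75 MHz > fs/2 = 24.125 MHz, folds to fs − 29.75 MHz = 18.5 MHz.
105.9 MHz mod fs = 9.4 MHz.
9.4 MHz ≤ fs/2 = 24.125 MHz, appears at 9.4 MHz.
38.2 MHz > fs/2 = 24.125 MHz, folds to fs − 38.2 MHz = 10.05 MHz.
154.15 MHz mod fs = 9.4 MHz.
9.4 MHz ≤ fs/2 = 24.125 MHz, appears at 9.4 MHz.
105.9 MHz and 154.15 MHz both map to 9.4 MHz.

105.9 MHz, 154.15 MHz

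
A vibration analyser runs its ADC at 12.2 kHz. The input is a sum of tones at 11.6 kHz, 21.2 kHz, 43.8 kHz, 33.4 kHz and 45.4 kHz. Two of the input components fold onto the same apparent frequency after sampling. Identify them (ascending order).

21.2 kHz, 33.4 kHz

fs/2 = 6.1 kHz.
11.6 kHz > fs/2 = 6.1 kHz, folds to fs − 11.6 kHz = 0.6 kHz.
21.2 kHz mod fs = 9 kHz.
9 kHz > fs/2 = 6.1 kHz, folds to fs − 9 kHz = 3.2 kHz.
43.8 kHz mod fs = 7.2 kHz.
7.2 kHz > fs/2 = 6.1 kHz, folds to fs − 7.2 kHz = 5 kHz.
33.4 kHz mod fs = 9 kHz.
9 kHz > fs/2 = 6.1 kHz, folds to fs − 9 kHz = 3.2 kHz.
45.4 kHz mod fs = 8.8 kHz.
8.8 kHz > fs/2 = 6.1 kHz, folds to fs − 8.8 kHz = 3.4 kHz.
21.2 kHz and 33.4 kHz both map to 3.2 kHz.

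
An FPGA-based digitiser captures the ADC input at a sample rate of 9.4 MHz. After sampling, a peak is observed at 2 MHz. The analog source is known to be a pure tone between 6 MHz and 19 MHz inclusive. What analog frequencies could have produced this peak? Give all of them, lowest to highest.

Frequencies that alias to 2 MHz are k·fs ± 2 MHz for integer k ≥ 0.
k=0: 2 MHz.
k=1: 7.4 MHz, 11.4 MHz.
k=2: 16.8 MHz, 20.8 MHz.
k=3: 26.2 MHz, 30.2 MHz.
Within [6 MHz, 19 MHz]: 7.4 MHz, 11.4 MHz, 16.8 MHz.

7.4 MHz, 11.4 MHz, 16.8 MHz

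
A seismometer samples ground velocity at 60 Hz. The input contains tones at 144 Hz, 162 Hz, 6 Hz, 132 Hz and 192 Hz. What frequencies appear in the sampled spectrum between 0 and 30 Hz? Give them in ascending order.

6 Hz, 12 Hz, 18 Hz, 24 Hz

fs/2 = 30 Hz.
144 Hz mod fs = 24 Hz.
24 Hz ≤ fs/2 = 30 Hz, appears at 24 Hz.
162 Hz mod fs = 42 Hz.
42 Hz > fs/2 = 30 Hz, folds to fs − 42 Hz = 18 Hz.
6 Hz ≤ fs/2 = 30 Hz, passes unchanged.
132 Hz mod fs = 12 Hz.
12 Hz ≤ fs/2 = 30 Hz, appears at 12 Hz.
192 Hz mod fs = 12 Hz.
12 Hz ≤ fs/2 = 30 Hz, appears at 12 Hz.
Distinct values: {6 Hz, 12 Hz, 18 Hz, 24 Hz}.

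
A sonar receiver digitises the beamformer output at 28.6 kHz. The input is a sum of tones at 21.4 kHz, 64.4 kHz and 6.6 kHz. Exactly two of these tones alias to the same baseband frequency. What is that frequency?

7.2 kHz

fs/2 = 14.3 kHz.
21.4 kHz > fs/2 = 14.3 kHz, folds to fs − 21.4 kHz = 7.2 kHz.
64.4 kHz mod fs = 7.2 kHz.
7.2 kHz ≤ fs/2 = 14.3 kHz, appears at 7.2 kHz.
6.6 kHz ≤ fs/2 = 14.3 kHz, passes unchanged.
21.4 kHz and 64.4 kHz both map to 7.2 kHz.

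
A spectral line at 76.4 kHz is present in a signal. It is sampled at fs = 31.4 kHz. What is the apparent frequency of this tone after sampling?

76.4 kHz mod fs = 13.6 kHz.
13.6 kHz ≤ fs/2 = 15.7 kHz, appears at 13.6 kHz.

13.6 kHz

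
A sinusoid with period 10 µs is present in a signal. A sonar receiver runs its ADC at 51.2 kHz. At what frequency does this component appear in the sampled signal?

2.4 kHz

T = 10 µs → f = 1/T = 100 kHz.
100 kHz mod fs = 48.8 kHz.
48.8 kHz > fs/2 = 25.6 kHz, folds to fs − 48.8 kHz = 2.4 kHz.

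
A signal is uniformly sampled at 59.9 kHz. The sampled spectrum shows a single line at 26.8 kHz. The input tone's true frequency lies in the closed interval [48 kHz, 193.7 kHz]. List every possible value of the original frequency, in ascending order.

86.7 kHz, 93 kHz, 146.6 kHz, 152.9 kHz

Frequencies that alias to 26.8 kHz are k·fs ± 26.8 kHz for integer k ≥ 0.
k=0: 26.8 kHz.
k=1: 33.1 kHz, 86.7 kHz.
k=2: 93 kHz, 146.6 kHz.
k=3: 152.9 kHz, 206.5 kHz.
k=4: 212.8 kHz, 266.4 kHz.
Within [48 kHz, 193.7 kHz]: 86.7 kHz, 93 kHz, 146.6 kHz, 152.9 kHz.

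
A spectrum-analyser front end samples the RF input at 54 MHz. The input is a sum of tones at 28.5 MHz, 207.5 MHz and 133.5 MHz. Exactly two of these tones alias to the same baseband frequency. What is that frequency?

fs/2 = 27 MHz.
28.5 MHz > fs/2 = 27 MHz, folds to fs − 28.5 MHz = 25.5 MHz.
207.5 MHz mod fs = 45.5 MHz.
45.5 MHz > fs/2 = 27 MHz, folds to fs − 45.5 MHz = 8.5 MHz.
133.5 MHz mod fs = 25.5 MHz.
25.5 MHz ≤ fs/2 = 27 MHz, appears at 25.5 MHz.
28.5 MHz and 133.5 MHz both map to 25.5 MHz.

25.5 MHz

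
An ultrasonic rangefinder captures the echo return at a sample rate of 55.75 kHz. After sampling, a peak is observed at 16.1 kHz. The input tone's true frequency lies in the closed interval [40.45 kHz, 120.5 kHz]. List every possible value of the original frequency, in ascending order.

Frequencies that alias to 16.1 kHz are k·fs ± 16.1 kHz for integer k ≥ 0.
k=0: 16.1 kHz.
k=1: 39.65 kHz, 71.85 kHz.
k=2: 95.4 kHz, 127.6 kHz.
k=3: 151.15 kHz, 183.35 kHz.
Within [40.45 kHz, 120.5 kHz]: 71.85 kHz, 95.4 kHz.

71.85 kHz, 95.4 kHz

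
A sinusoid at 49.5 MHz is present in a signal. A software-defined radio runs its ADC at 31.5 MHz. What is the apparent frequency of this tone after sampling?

13.5 MHz

49.5 MHz mod fs = 18 MHz.
18 MHz > fs/2 = 15.75 MHz, folds to fs − 18 MHz = 13.5 MHz.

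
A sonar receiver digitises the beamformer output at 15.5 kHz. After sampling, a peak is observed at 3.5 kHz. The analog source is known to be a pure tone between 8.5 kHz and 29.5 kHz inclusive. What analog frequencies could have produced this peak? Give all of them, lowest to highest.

12 kHz, 19 kHz, 27.5 kHz

Frequencies that alias to 3.5 kHz are k·fs ± 3.5 kHz for integer k ≥ 0.
k=0: 3.5 kHz.
k=1: 12 kHz, 19 kHz.
k=2: 27.5 kHz, 34.5 kHz.
k=3: 43 kHz, 50 kHz.
Within [8.5 kHz, 29.5 kHz]: 12 kHz, 19 kHz, 27.5 kHz.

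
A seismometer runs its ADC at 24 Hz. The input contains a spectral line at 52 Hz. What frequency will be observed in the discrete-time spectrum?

4 Hz

52 Hz mod fs = 4 Hz.
4 Hz ≤ fs/2 = 12 Hz, appears at 4 Hz.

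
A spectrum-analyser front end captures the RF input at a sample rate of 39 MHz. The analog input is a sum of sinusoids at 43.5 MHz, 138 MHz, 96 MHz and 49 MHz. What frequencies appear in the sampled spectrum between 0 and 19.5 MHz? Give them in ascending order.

4.5 MHz, 10 MHz, 18 MHz

fs/2 = 19.5 MHz.
43.5 MHz mod fs = 4.5 MHz.
4.5 MHz ≤ fs/2 = 19.5 MHz, appears at 4.5 MHz.
138 MHz mod fs = 21 MHz.
21 MHz > fs/2 = 19.5 MHz, folds to fs − 21 MHz = 18 MHz.
96 MHz mod fs = 18 MHz.
18 MHz ≤ fs/2 = 19.5 MHz, appears at 18 MHz.
49 MHz mod fs = 10 MHz.
10 MHz ≤ fs/2 = 19.5 MHz, appears at 10 MHz.
Distinct values: {4.5 MHz, 10 MHz, 18 MHz}.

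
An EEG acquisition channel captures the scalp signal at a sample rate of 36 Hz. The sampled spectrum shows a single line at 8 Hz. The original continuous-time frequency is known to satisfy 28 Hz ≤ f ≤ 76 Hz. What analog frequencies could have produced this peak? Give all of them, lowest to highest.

Frequencies that alias to 8 Hz are k·fs ± 8 Hz for integer k ≥ 0.
k=0: 8 Hz.
k=1: 28 Hz, 44 Hz.
k=2: 64 Hz, 80 Hz.
k=3: 100 Hz, 116 Hz.
Within [28 Hz, 76 Hz]: 28 Hz, 44 Hz, 64 Hz.

28 Hz, 44 Hz, 64 Hz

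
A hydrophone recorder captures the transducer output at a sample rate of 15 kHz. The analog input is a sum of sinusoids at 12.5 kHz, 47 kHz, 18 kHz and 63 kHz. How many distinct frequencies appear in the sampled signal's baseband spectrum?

fs/2 = 7.5 kHz.
12.5 kHz > fs/2 = 7.5 kHz, folds to fs − 12.5 kHz = 2.5 kHz.
47 kHz mod fs = 2 kHz.
2 kHz ≤ fs/2 = 7.5 kHz, appears at 2 kHz.
18 kHz mod fs = 3 kHz.
3 kHz ≤ fs/2 = 7.5 kHz, appears at 3 kHz.
63 kHz mod fs = 3 kHz.
3 kHz ≤ fs/2 = 7.5 kHz, appears at 3 kHz.
Distinct values: {2 kHz, 2.5 kHz, 3 kHz} → 3.

3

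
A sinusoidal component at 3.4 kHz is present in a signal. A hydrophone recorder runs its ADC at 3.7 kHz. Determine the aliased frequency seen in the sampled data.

0.3 kHz

3.4 kHz > fs/2 = 1.85 kHz, folds to fs − 3.4 kHz = 0.3 kHz.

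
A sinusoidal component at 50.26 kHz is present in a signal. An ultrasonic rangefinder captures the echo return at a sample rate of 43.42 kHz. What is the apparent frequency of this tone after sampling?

50.26 kHz mod fs = 6.84 kHz.
6.84 kHz ≤ fs/2 = 21.71 kHz, appears at 6.84 kHz.

6.84 kHz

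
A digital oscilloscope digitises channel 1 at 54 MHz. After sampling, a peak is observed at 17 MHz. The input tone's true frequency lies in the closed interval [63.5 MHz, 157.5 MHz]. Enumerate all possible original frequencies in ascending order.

Frequencies that alias to 17 MHz are k·fs ± 17 MHz for integer k ≥ 0.
k=0: 17 MHz.
k=1: 37 MHz, 71 MHz.
k=2: 91 MHz, 125 MHz.
k=3: 145 MHz, 179 MHz.
k=4: 199 MHz, 233 MHz.
Within [63.5 MHz, 157.5 MHz]: 71 MHz, 91 MHz, 125 MHz, 145 MHz.

71 MHz, 91 MHz, 125 MHz, 145 MHz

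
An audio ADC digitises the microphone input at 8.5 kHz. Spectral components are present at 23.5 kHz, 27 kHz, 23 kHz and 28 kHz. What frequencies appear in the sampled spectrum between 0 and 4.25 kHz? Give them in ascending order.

1.5 kHz, 2 kHz, 2.5 kHz

fs/2 = 4.25 kHz.
23.5 kHz mod fs = 6.5 kHz.
6.5 kHz > fs/2 = 4.25 kHz, folds to fs − 6.5 kHz = 2 kHz.
27 kHz mod fs = 1.5 kHz.
1.5 kHz ≤ fs/2 = 4.25 kHz, appears at 1.5 kHz.
23 kHz mod fs = 6 kHz.
6 kHz > fs/2 = 4.25 kHz, folds to fs − 6 kHz = 2.5 kHz.
28 kHz mod fs = 2.5 kHz.
2.5 kHz ≤ fs/2 = 4.25 kHz, appears at 2.5 kHz.
Distinct values: {1.5 kHz, 2 kHz, 2.5 kHz}.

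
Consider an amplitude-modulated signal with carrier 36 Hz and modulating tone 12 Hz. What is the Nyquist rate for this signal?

AM sidebands sit at fc ± fm = 24 Hz and 48 Hz.
Highest-frequency component: 48 Hz.
Nyquist rate = 2 × 48 Hz = 96 Hz.

96 Hz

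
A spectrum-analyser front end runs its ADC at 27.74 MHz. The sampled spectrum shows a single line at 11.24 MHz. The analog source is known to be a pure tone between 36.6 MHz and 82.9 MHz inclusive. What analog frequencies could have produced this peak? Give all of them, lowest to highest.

38.98 MHz, 44.24 MHz, 66.72 MHz, 71.98 MHz

Frequencies that alias to 11.24 MHz are k·fs ± 11.24 MHz for integer k ≥ 0.
k=0: 11.24 MHz.
k=1: 16.5 MHz, 38.98 MHz.
k=2: 44.24 MHz, 66.72 MHz.
k=3: 71.98 MHz, 94.46 MHz.
k=4: 99.72 MHz, 122.2 MHz.
Within [36.6 MHz, 82.9 MHz]: 38.98 MHz, 44.24 MHz, 66.72 MHz, 71.98 MHz.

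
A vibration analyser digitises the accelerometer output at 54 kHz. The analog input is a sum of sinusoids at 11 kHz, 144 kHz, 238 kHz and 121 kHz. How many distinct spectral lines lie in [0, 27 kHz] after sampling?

fs/2 = 27 kHz.
11 kHz ≤ fs/2 = 27 kHz, passes unchanged.
144 kHz mod fs = 36 kHz.
36 kHz > fs/2 = 27 kHz, folds to fs − 36 kHz = 18 kHz.
238 kHz mod fs = 22 kHz.
22 kHz ≤ fs/2 = 27 kHz, appears at 22 kHz.
121 kHz mod fs = 13 kHz.
13 kHz ≤ fs/2 = 27 kHz, appears at 13 kHz.
Distinct values: {11 kHz, 13 kHz, 18 kHz, 22 kHz} → 4.

4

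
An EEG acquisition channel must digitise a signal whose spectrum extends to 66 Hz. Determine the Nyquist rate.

132 Hz

Nyquist rate = 2 × 66 Hz = 132 Hz.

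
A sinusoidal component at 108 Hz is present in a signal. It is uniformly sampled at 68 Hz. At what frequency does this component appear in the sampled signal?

108 Hz mod fs = 40 Hz.
40 Hz > fs/2 = 34 Hz, folds to fs − 40 Hz = 28 Hz.

28 Hz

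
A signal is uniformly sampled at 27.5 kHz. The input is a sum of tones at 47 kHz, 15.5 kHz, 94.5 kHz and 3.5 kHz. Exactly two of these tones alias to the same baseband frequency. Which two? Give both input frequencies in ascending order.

15.5 kHz, 94.5 kHz

fs/2 = 13.75 kHz.
47 kHz mod fs = 19.5 kHz.
19.5 kHz > fs/2 = 13.75 kHz, folds to fs − 19.5 kHz = 8 kHz.
15.5 kHz > fs/2 = 13.75 kHz, folds to fs − 15.5 kHz = 12 kHz.
94.5 kHz mod fs = 12 kHz.
12 kHz ≤ fs/2 = 13.75 kHz, appears at 12 kHz.
3.5 kHz ≤ fs/2 = 13.75 kHz, passes unchanged.
15.5 kHz and 94.5 kHz both map to 12 kHz.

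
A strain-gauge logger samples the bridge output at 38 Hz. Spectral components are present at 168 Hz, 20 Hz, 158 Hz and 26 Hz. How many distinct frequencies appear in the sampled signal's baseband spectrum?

4

fs/2 = 19 Hz.
168 Hz mod fs = 16 Hz.
16 Hz ≤ fs/2 = 19 Hz, appears at 16 Hz.
20 Hz > fs/2 = 19 Hz, folds to fs − 20 Hz = 18 Hz.
158 Hz mod fs = 6 Hz.
6 Hz ≤ fs/2 = 19 Hz, appears at 6 Hz.
26 Hz > fs/2 = 19 Hz, folds to fs − 26 Hz = 12 Hz.
Distinct values: {6 Hz, 12 Hz, 16 Hz, 18 Hz} → 4.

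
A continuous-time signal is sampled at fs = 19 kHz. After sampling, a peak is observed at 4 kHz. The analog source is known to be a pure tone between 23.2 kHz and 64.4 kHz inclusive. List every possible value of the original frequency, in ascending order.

Frequencies that alias to 4 kHz are k·fs ± 4 kHz for integer k ≥ 0.
k=0: 4 kHz.
k=1: 15 kHz, 23 kHz.
k=2: 34 kHz, 42 kHz.
k=3: 53 kHz, 61 kHz.
k=4: 72 kHz, 80 kHz.
Within [23.2 kHz, 64.4 kHz]: 34 kHz, 42 kHz, 53 kHz, 61 kHz.

34 kHz, 42 kHz, 53 kHz, 61 kHz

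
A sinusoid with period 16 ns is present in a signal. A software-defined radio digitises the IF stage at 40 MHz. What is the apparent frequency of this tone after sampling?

17.5 MHz

T = 16 ns → f = 1/T = 62.5 MHz.
62.5 MHz mod fs = 22.5 MHz.
22.5 MHz > fs/2 = 20 MHz, folds to fs − 22.5 MHz = 17.5 MHz.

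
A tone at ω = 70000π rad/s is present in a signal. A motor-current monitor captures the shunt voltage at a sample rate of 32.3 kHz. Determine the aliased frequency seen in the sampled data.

ω = 70000π rad/s → f = ω/(2π) = 35000 Hz = 35 kHz.
35 kHz mod fs = 2.7 kHz.
2.7 kHz ≤ fs/2 = 16.15 kHz, appears at 2.7 kHz.

2.7 kHz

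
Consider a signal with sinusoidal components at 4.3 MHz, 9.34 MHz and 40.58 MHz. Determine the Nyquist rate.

81.16 MHz

Highest-frequency component: 40.58 MHz.
Nyquist rate = 2 × 40.58 MHz = 81.16 MHz.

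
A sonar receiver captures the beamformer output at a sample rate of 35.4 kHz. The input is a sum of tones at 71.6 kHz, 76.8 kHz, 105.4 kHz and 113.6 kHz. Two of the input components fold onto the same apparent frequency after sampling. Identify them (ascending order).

71.6 kHz, 105.4 kHz

fs/2 = 17.7 kHz.
71.6 kHz mod fs = 0.8 kHz.
0.8 kHz ≤ fs/2 = 17.7 kHz, appears at 0.8 kHz.
76.8 kHz mod fs = 6 kHz.
6 kHz ≤ fs/2 = 17.7 kHz, appears at 6 kHz.
105.4 kHz mod fs = 34.6 kHz.
34.6 kHz > fs/2 = 17.7 kHz, folds to fs − 34.6 kHz = 0.8 kHz.
113.6 kHz mod fs = 7.4 kHz.
7.4 kHz ≤ fs/2 = 17.7 kHz, appears at 7.4 kHz.
71.6 kHz and 105.4 kHz both map to 0.8 kHz.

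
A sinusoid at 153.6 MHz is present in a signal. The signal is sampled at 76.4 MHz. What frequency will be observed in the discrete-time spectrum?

0.8 MHz

153.6 MHz mod fs = 0.8 MHz.
0.8 MHz ≤ fs/2 = 38.2 MHz, appears at 0.8 MHz.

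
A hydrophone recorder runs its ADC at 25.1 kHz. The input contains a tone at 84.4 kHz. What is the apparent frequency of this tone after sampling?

84.4 kHz mod fs = 9.1 kHz.
9.1 kHz ≤ fs/2 = 12.55 kHz, appears at 9.1 kHz.

9.1 kHz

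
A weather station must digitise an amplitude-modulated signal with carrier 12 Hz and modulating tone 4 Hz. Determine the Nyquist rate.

32 Hz

AM sidebands sit at fc ± fm = 8 Hz and 16 Hz.
Highest-frequency component: 16 Hz.
Nyquist rate = 2 × 16 Hz = 32 Hz.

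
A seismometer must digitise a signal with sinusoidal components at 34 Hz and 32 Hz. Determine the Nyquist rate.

Highest-frequency component: 34 Hz.
Nyquist rate = 2 × 34 Hz = 68 Hz.

68 Hz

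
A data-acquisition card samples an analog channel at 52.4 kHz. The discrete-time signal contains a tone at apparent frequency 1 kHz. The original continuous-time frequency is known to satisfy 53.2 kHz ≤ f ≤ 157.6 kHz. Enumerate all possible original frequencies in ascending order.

53.4 kHz, 103.8 kHz, 105.8 kHz, 156.2 kHz

Frequencies that alias to 1 kHz are k·fs ± 1 kHz for integer k ≥ 0.
k=0: 1 kHz.
k=1: 51.4 kHz, 53.4 kHz.
k=2: 103.8 kHz, 105.8 kHz.
k=3: 156.2 kHz, 158.2 kHz.
k=4: 208.6 kHz, 210.6 kHz.
Within [53.2 kHz, 157.6 kHz]: 53.4 kHz, 103.8 kHz, 105.8 kHz, 156.2 kHz.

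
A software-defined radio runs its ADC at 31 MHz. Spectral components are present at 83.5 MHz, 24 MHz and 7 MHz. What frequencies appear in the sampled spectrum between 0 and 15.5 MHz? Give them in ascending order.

fs/2 = 15.5 MHz.
83.5 MHz mod fs = 21.5 MHz.
21.5 MHz > fs/2 = 15.5 MHz, folds to fs − 21.5 MHz = 9.5 MHz.
24 MHz > fs/2 = 15.5 MHz, folds to fs − 24 MHz = 7 MHz.
7 MHz ≤ fs/2 = 15.5 MHz, passes unchanged.
Distinct values: {7 MHz, 9.5 MHz}.

7 MHz, 9.5 MHz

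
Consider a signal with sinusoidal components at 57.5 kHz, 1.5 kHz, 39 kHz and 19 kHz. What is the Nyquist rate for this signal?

Highest-frequency component: 57.5 kHz.
Nyquist rate = 2 × 57.5 kHz = 115 kHz.

115 kHz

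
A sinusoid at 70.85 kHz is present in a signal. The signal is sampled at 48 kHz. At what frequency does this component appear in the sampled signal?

70.85 kHz mod fs = 22.85 kHz.
22.85 kHz ≤ fs/2 = 24 kHz, appears at 22.85 kHz.

22.85 kHz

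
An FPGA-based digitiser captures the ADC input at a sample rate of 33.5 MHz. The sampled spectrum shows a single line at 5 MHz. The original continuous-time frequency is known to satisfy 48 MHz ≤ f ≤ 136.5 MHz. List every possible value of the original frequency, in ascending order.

62 MHz, 72 MHz, 95.5 MHz, 105.5 MHz, 129 MHz

Frequencies that alias to 5 MHz are k·fs ± 5 MHz for integer k ≥ 0.
k=0: 5 MHz.
k=1: 28.5 MHz, 38.5 MHz.
k=2: 62 MHz, 72 MHz.
k=3: 95.5 MHz, 105.5 MHz.
k=4: 129 MHz, 139 MHz.
k=5: 162.5 MHz, 172.5 MHz.
Within [48 MHz, 136.5 MHz]: 62 MHz, 72 MHz, 95.5 MHz, 105.5 MHz, 129 MHz.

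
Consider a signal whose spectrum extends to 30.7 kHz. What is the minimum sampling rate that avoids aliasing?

61.4 kHz

Nyquist rate = 2 × 30.7 kHz = 61.4 kHz.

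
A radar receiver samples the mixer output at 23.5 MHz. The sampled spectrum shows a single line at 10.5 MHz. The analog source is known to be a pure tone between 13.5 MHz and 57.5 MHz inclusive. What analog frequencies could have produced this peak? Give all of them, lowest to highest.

34 MHz, 36.5 MHz, 57.5 MHz

Frequencies that alias to 10.5 MHz are k·fs ± 10.5 MHz for integer k ≥ 0.
k=0: 10.5 MHz.
k=1: 13 MHz, 34 MHz.
k=2: 36.5 MHz, 57.5 MHz.
k=3: 60 MHz, 81 MHz.
Within [13.5 MHz, 57.5 MHz]: 34 MHz, 36.5 MHz, 57.5 MHz.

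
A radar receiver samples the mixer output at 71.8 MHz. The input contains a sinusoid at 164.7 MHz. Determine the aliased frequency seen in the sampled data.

164.7 MHz mod fs = 21.1 MHz.
21.1 MHz ≤ fs/2 = 35.9 MHz, appears at 21.1 MHz.

21.1 MHz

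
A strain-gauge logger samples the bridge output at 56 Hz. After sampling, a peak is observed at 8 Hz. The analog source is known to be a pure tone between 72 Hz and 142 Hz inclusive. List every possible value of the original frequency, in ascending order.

Frequencies that alias to 8 Hz are k·fs ± 8 Hz for integer k ≥ 0.
k=0: 8 Hz.
k=1: 48 Hz, 64 Hz.
k=2: 104 Hz, 120 Hz.
k=3: 160 Hz, 176 Hz.
Within [72 Hz, 142 Hz]: 104 Hz, 120 Hz.

104 Hz, 120 Hz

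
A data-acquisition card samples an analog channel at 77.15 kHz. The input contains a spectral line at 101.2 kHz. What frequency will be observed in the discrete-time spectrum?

101.2 kHz mod fs = 24.05 kHz.
24.05 kHz ≤ fs/2 = 38.575 kHz, appears at 24.05 kHz.

24.05 kHz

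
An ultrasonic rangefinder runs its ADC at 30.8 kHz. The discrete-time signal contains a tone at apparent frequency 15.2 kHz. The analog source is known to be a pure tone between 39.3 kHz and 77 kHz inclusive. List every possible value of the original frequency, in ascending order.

Frequencies that alias to 15.2 kHz are k·fs ± 15.2 kHz for integer k ≥ 0.
k=0: 15.2 kHz.
k=1: 15.6 kHz, 46 kHz.
k=2: 46.4 kHz, 76.8 kHz.
k=3: 77.2 kHz, 107.6 kHz.
Within [39.3 kHz, 77 kHz]: 46 kHz, 46.4 kHz, 76.8 kHz.

46 kHz, 46.4 kHz, 76.8 kHz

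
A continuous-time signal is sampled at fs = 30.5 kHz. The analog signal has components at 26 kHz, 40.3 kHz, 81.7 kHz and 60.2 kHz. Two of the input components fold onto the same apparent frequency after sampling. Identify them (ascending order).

fs/2 = 15.25 kHz.
26 kHz > fs/2 = 15.25 kHz, folds to fs − 26 kHz = 4.5 kHz.
40.3 kHz mod fs = 9.8 kHz.
9.8 kHz ≤ fs/2 = 15.25 kHz, appears at 9.8 kHz.
81.7 kHz mod fs = 20.7 kHz.
20.7 kHz > fs/2 = 15.25 kHz, folds to fs − 20.7 kHz = 9.8 kHz.
60.2 kHz mod fs = 29.7 kHz.
29.7 kHz > fs/2 = 15.25 kHz, folds to fs − 29.7 kHz = 0.8 kHz.
40.3 kHz and 81.7 kHz both map to 9.8 kHz.

40.3 kHz, 81.7 kHz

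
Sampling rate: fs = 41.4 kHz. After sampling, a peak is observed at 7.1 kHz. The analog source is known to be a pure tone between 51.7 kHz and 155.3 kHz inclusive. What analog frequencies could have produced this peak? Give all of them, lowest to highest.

Frequencies that alias to 7.1 kHz are k·fs ± 7.1 kHz for integer k ≥ 0.
k=0: 7.1 kHz.
k=1: 34.3 kHz, 48.5 kHz.
k=2: 75.7 kHz, 89.9 kHz.
k=3: 117.1 kHz, 131.3 kHz.
k=4: 158.5 kHz, 172.7 kHz.
Within [51.7 kHz, 155.3 kHz]: 75.7 kHz, 89.9 kHz, 117.1 kHz, 131.3 kHz.

75.7 kHz, 89.9 kHz, 117.1 kHz, 131.3 kHz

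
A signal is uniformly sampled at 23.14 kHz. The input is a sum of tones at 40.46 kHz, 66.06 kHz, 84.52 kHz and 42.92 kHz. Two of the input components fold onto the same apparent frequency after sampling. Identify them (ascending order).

fs/2 = 11.57 kHz.
40.46 kHz mod fs = 17.32 kHz.
17.32 kHz > fs/2 = 11.57 kHz, folds to fs − 17.32 kHz = 5.82 kHz.
66.06 kHz mod fs = 19.78 kHz.
19.78 kHz > fs/2 = 11.57 kHz, folds to fs − 19.78 kHz = 3.36 kHz.
84.52 kHz mod fs = 15.1 kHz.
15.1 kHz > fs/2 = 11.57 kHz, folds to fs − 15.1 kHz = 8.04 kHz.
42.92 kHz mod fs = 19.78 kHz.
19.78 kHz > fs/2 = 11.57 kHz, folds to fs − 19.78 kHz = 3.36 kHz.
42.92 kHz and 66.06 kHz both map to 3.36 kHz.

42.92 kHz, 66.06 kHz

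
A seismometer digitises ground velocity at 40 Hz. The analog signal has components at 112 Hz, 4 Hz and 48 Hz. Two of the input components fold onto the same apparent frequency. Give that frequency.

fs/2 = 20 Hz.
112 Hz mod fs = 32 Hz.
32 Hz > fs/2 = 20 Hz, folds to fs − 32 Hz = 8 Hz.
4 Hz ≤ fs/2 = 20 Hz, passes unchanged.
48 Hz mod fs = 8 Hz.
8 Hz ≤ fs/2 = 20 Hz, appears at 8 Hz.
48 Hz and 112 Hz both map to 8 Hz.

8 Hz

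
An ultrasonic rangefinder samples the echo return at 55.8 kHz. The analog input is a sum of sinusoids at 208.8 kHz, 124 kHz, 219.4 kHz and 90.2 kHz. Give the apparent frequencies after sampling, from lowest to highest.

3.8 kHz, 12.4 kHz, 14.4 kHz, 21.4 kHz

fs/2 = 27.9 kHz.
208.8 kHz mod fs = 41.4 kHz.
41.4 kHz > fs/2 = 27.9 kHz, folds to fs − 41.4 kHz = 14.4 kHz.
124 kHz mod fs = 12.4 kHz.
12.4 kHz ≤ fs/2 = 27.9 kHz, appears at 12.4 kHz.
219.4 kHz mod fs = 52 kHz.
52 kHz > fs/2 = 27.9 kHz, folds to fs − 52 kHz = 3.8 kHz.
90.2 kHz mod fs = 34.4 kHz.
34.4 kHz > fs/2 = 27.9 kHz, folds to fs − 34.4 kHz = 21.4 kHz.
Distinct values: {3.8 kHz, 12.4 kHz, 14.4 kHz, 21.4 kHz}.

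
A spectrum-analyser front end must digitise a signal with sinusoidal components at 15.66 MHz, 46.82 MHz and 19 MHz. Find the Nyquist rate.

93.64 MHz

Highest-frequency component: 46.82 MHz.
Nyquist rate = 2 × 46.82 MHz = 93.64 MHz.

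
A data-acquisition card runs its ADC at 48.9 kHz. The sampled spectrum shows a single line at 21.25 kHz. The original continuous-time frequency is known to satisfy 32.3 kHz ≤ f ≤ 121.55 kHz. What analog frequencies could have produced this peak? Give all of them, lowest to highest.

Frequencies that alias to 21.25 kHz are k·fs ± 21.25 kHz for integer k ≥ 0.
k=0: 21.25 kHz.
k=1: 27.65 kHz, 70.15 kHz.
k=2: 76.55 kHz, 119.05 kHz.
k=3: 125.45 kHz, 167.95 kHz.
Within [32.3 kHz, 121.55 kHz]: 70.15 kHz, 76.55 kHz, 119.05 kHz.

70.15 kHz, 76.55 kHz, 119.05 kHz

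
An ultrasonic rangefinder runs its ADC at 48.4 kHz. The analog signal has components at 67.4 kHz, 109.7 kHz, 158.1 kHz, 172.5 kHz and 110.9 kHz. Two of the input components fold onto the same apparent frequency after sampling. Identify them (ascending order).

fs/2 = 24.2 kHz.
67.4 kHz mod fs = 19 kHz.
19 kHz ≤ fs/2 = 24.2 kHz, appears at 19 kHz.
109.7 kHz mod fs = 12.9 kHz.
12.9 kHz ≤ fs/2 = 24.2 kHz, appears at 12.9 kHz.
158.1 kHz mod fs = 12.9 kHz.
12.9 kHz ≤ fs/2 = 24.2 kHz, appears at 12.9 kHz.
172.5 kHz mod fs = 27.3 kHz.
27.3 kHz > fs/2 = 24.2 kHz, folds to fs − 27.3 kHz = 21.1 kHz.
110.9 kHz mod fs = 14.1 kHz.
14.1 kHz ≤ fs/2 = 24.2 kHz, appears at 14.1 kHz.
109.7 kHz and 158.1 kHz both map to 12.9 kHz.

109.7 kHz, 158.1 kHz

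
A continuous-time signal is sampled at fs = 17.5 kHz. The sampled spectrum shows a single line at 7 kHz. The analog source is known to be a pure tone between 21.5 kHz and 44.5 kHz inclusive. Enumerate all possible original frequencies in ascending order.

24.5 kHz, 28 kHz, 42 kHz

Frequencies that alias to 7 kHz are k·fs ± 7 kHz for integer k ≥ 0.
k=0: 7 kHz.
k=1: 10.5 kHz, 24.5 kHz.
k=2: 28 kHz, 42 kHz.
k=3: 45.5 kHz, 59.5 kHz.
Within [21.5 kHz, 44.5 kHz]: 24.5 kHz, 28 kHz, 42 kHz.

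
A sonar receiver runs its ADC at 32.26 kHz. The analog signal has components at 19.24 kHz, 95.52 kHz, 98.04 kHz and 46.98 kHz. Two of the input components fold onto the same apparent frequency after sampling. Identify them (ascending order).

95.52 kHz, 98.04 kHz

fs/2 = 16.13 kHz.
19.24 kHz > fs/2 = 16.13 kHz, folds to fs − 19.24 kHz = 13.02 kHz.
95.52 kHz mod fs = 31 kHz.
31 kHz > fs/2 = 16.13 kHz, folds to fs − 31 kHz = 1.26 kHz.
98.04 kHz mod fs = 1.26 kHz.
1.26 kHz ≤ fs/2 = 16.13 kHz, appears at 1.26 kHz.
46.98 kHz mod fs = 14.72 kHz.
14.72 kHz ≤ fs/2 = 16.13 kHz, appears at 14.72 kHz.
95.52 kHz and 98.04 kHz both map to 1.26 kHz.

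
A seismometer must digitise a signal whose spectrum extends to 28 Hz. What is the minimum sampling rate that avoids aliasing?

Nyquist rate = 2 × 28 Hz = 56 Hz.

56 Hz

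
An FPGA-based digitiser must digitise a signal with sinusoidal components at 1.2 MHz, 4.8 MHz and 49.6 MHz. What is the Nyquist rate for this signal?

99.2 MHz

Highest-frequency component: 49.6 MHz.
Nyquist rate = 2 × 49.6 MHz = 99.2 MHz.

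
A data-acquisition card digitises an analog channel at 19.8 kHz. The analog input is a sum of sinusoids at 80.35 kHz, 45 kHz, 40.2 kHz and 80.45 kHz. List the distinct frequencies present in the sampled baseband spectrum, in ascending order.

0.6 kHz, 1.15 kHz, 1.25 kHz, 5.4 kHz

fs/2 = 9.9 kHz.
80.35 kHz mod fs = 1.15 kHz.
1.15 kHz ≤ fs/2 = 9.9 kHz, appears at 1.15 kHz.
45 kHz mod fs = 5.4 kHz.
5.4 kHz ≤ fs/2 = 9.9 kHz, appears at 5.4 kHz.
40.2 kHz mod fs = 0.6 kHz.
0.6 kHz ≤ fs/2 = 9.9 kHz, appears at 0.6 kHz.
80.45 kHz mod fs = 1.25 kHz.
1.25 kHz ≤ fs/2 = 9.9 kHz, appears at 1.25 kHz.
Distinct values: {0.6 kHz, 1.15 kHz, 1.25 kHz, 5.4 kHz}.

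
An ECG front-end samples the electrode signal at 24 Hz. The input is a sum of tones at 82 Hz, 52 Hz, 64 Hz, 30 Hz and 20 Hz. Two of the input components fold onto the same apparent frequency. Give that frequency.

4 Hz

fs/2 = 12 Hz.
82 Hz mod fs = 10 Hz.
10 Hz ≤ fs/2 = 12 Hz, appears at 10 Hz.
52 Hz mod fs = 4 Hz.
4 Hz ≤ fs/2 = 12 Hz, appears at 4 Hz.
64 Hz mod fs = 16 Hz.
16 Hz > fs/2 = 12 Hz, folds to fs − 16 Hz = 8 Hz.
30 Hz mod fs = 6 Hz.
6 Hz ≤ fs/2 = 12 Hz, appears at 6 Hz.
20 Hz > fs/2 = 12 Hz, folds to fs − 20 Hz = 4 Hz.
20 Hz and 52 Hz both map to 4 Hz.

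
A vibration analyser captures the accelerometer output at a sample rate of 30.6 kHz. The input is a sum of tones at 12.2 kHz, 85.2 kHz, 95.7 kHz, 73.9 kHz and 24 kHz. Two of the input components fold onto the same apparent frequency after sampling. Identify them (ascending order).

fs/2 = 15.3 kHz.
12.2 kHz ≤ fs/2 = 15.3 kHz, passes unchanged.
85.2 kHz mod fs = 24 kHz.
24 kHz > fs/2 = 15.3 kHz, folds to fs − 24 kHz = 6.6 kHz.
95.7 kHz mod fs = 3.9 kHz.
3.9 kHz ≤ fs/2 = 15.3 kHz, appears at 3.9 kHz.
73.9 kHz mod fs = 12.7 kHz.
12.7 kHz ≤ fs/2 = 15.3 kHz, appears at 12.7 kHz.
24 kHz > fs/2 = 15.3 kHz, folds to fs − 24 kHz = 6.6 kHz.
24 kHz and 85.2 kHz both map to 6.6 kHz.

24 kHz, 85.2 kHz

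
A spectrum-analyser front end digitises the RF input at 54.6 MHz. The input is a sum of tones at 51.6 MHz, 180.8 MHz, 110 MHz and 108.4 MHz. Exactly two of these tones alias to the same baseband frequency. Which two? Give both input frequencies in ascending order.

fs/2 = 27.3 MHz.
51.6 MHz > fs/2 = 27.3 MHz, folds to fs − 51.6 MHz = 3 MHz.
180.8 MHz mod fs = 17 MHz.
17 MHz ≤ fs/2 = 27.3 MHz, appears at 17 MHz.
110 MHz mod fs = 0.8 MHz.
0.8 MHz ≤ fs/2 = 27.3 MHz, appears at 0.8 MHz.
108.4 MHz mod fs = 53.8 MHz.
53.8 MHz > fs/2 = 27.3 MHz, folds to fs − 53.8 MHz = 0.8 MHz.
108.4 MHz and 110 MHz both map to 0.8 MHz.

108.4 MHz, 110 MHz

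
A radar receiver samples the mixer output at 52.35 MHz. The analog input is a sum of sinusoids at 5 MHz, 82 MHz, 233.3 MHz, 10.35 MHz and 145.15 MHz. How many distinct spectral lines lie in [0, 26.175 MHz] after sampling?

5

fs/2 = 26.175 MHz.
5 MHz ≤ fs/2 = 26.175 MHz, passes unchanged.
82 MHz mod fs = 29.65 MHz.
29.65 MHz > fs/2 = 26.175 MHz, folds to fs − 29.65 MHz = 22.7 MHz.
233.3 MHz mod fs = 23.9 MHz.
23.9 MHz ≤ fs/2 = 26.175 MHz, appears at 23.9 MHz.
10.35 MHz ≤ fs/2 = 26.175 MHz, passes unchanged.
145.15 MHz mod fs = 40.45 MHz.
40.45 MHz > fs/2 = 26.175 MHz, folds to fs − 40.45 MHz = 11.9 MHz.
Distinct values: {5 MHz, 10.35 MHz, 11.9 MHz, 22.7 MHz, 23.9 MHz} → 5.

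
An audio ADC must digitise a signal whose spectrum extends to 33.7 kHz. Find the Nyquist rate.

Nyquist rate = 2 × 33.7 kHz = 67.4 kHz.

67.4 kHz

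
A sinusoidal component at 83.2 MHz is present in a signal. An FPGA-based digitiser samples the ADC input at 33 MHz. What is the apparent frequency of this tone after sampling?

83.2 MHz mod fs = 17.2 MHz.
17.2 MHz > fs/2 = 16.5 MHz, folds to fs − 17.2 MHz = 15.8 MHz.

15.8 MHz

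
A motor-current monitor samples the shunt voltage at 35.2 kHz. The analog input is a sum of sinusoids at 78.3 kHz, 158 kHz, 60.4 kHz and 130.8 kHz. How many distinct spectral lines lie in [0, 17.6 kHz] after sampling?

3

fs/2 = 17.6 kHz.
78.3 kHz mod fs = 7.9 kHz.
7.9 kHz ≤ fs/2 = 17.6 kHz, appears at 7.9 kHz.
158 kHz mod fs = 17.2 kHz.
17.2 kHz ≤ fs/2 = 17.6 kHz, appears at 17.2 kHz.
60.4 kHz mod fs = 25.2 kHz.
25.2 kHz > fs/2 = 17.6 kHz, folds to fs − 25.2 kHz = 10 kHz.
130.8 kHz mod fs = 25.2 kHz.
25.2 kHz > fs/2 = 17.6 kHz, folds to fs − 25.2 kHz = 10 kHz.
Distinct values: {7.9 kHz, 10 kHz, 17.2 kHz} → 3.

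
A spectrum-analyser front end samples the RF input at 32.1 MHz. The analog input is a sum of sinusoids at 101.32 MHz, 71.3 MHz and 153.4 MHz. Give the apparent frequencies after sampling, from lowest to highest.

fs/2 = 16.05 MHz.
101.32 MHz mod fs = 5.02 MHz.
5.02 MHz ≤ fs/2 = 16.05 MHz, appears at 5.02 MHz.
71.3 MHz mod fs = 7.1 MHz.
7.1 MHz ≤ fs/2 = 16.05 MHz, appears at 7.1 MHz.
153.4 MHz mod fs = 25 MHz.
25 MHz > fs/2 = 16.05 MHz, folds to fs − 25 MHz = 7.1 MHz.
Distinct values: {5.02 MHz, 7.1 MHz}.

5.02 MHz, 7.1 MHz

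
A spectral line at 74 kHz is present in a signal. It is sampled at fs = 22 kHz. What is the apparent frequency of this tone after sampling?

74 kHz mod fs = 8 kHz.
8 kHz ≤ fs/2 = 11 kHz, appears at 8 kHz.

8 kHz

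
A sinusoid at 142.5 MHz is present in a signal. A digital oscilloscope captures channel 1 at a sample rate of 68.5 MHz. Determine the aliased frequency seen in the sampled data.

5.5 MHz

142.5 MHz mod fs = 5.5 MHz.
5.5 MHz ≤ fs/2 = 34.25 MHz, appears at 5.5 MHz.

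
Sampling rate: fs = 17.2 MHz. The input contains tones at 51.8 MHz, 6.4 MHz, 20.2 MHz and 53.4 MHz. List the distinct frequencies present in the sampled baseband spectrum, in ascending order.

fs/2 = 8.6 MHz.
51.8 MHz mod fs = 0.2 MHz.
0.2 MHz ≤ fs/2 = 8.6 MHz, appears at 0.2 MHz.
6.4 MHz ≤ fs/2 = 8.6 MHz, passes unchanged.
20.2 MHz mod fs = 3 MHz.
3 MHz ≤ fs/2 = 8.6 MHz, appears at 3 MHz.
53.4 MHz mod fs = 1.8 MHz.
1.8 MHz ≤ fs/2 = 8.6 MHz, appears at 1.8 MHz.
Distinct values: {0.2 MHz, 1.8 MHz, 3 MHz, 6.4 MHz}.

0.2 MHz, 1.8 MHz, 3 MHz, 6.4 MHz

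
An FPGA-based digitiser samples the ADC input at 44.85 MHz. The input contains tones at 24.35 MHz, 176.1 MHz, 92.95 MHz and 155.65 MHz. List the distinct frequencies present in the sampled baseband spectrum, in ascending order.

fs/2 = 22.425 MHz.
24.35 MHz > fs/2 = 22.425 MHz, folds to fs − 24.35 MHz = 20.5 MHz.
176.1 MHz mod fs = 41.55 MHz.
41.55 MHz > fs/2 = 22.425 MHz, folds to fs − 41.55 MHz = 3.3 MHz.
92.95 MHz mod fs = 3.25 MHz.
3.25 MHz ≤ fs/2 = 22.425 MHz, appears at 3.25 MHz.
155.65 MHz mod fs = 21.1 MHz.
21.1 MHz ≤ fs/2 = 22.425 MHz, appears at 21.1 MHz.
Distinct values: {3.25 MHz, 3.3 MHz, 20.5 MHz, 21.1 MHz}.

3.25 MHz, 3.3 MHz, 20.5 MHz, 21.1 MHz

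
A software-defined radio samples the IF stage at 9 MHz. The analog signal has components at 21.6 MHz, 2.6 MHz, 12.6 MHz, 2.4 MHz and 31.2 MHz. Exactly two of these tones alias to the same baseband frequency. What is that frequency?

fs/2 = 4.5 MHz.
21.6 MHz mod fs = 3.6 MHz.
3.6 MHz ≤ fs/2 = 4.5 MHz, appears at 3.6 MHz.
2.6 MHz ≤ fs/2 = 4.5 MHz, passes unchanged.
12.6 MHz mod fs = 3.6 MHz.
3.6 MHz ≤ fs/2 = 4.5 MHz, appears at 3.6 MHz.
2.4 MHz ≤ fs/2 = 4.5 MHz, passes unchanged.
31.2 MHz mod fs = 4.2 MHz.
4.2 MHz ≤ fs/2 = 4.5 MHz, appears at 4.2 MHz.
12.6 MHz and 21.6 MHz both map to 3.6 MHz.

3.6 MHz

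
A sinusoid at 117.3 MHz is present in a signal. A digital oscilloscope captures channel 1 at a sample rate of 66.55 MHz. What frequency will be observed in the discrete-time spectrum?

117.3 MHz mod fs = 50.75 MHz.
50.75 MHz > fs/2 = 33.275 MHz, folds to fs − 50.75 MHz = 15.8 MHz.

15.8 MHz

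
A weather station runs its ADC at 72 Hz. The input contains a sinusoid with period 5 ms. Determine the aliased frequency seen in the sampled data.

16 Hz

T = 5 ms → f = 1/T = 200 Hz.
200 Hz mod fs = 56 Hz.
56 Hz > fs/2 = 36 Hz, folds to fs − 56 Hz = 16 Hz.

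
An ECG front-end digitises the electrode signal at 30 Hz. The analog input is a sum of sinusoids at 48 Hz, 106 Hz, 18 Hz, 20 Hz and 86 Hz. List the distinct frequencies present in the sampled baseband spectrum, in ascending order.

fs/2 = 15 Hz.
48 Hz mod fs = 18 Hz.
18 Hz > fs/2 = 15 Hz, folds to fs − 18 Hz = 12 Hz.
106 Hz mod fs = 16 Hz.
16 Hz > fs/2 = 15 Hz, folds to fs − 16 Hz = 14 Hz.
18 Hz > fs/2 = 15 Hz, folds to fs − 18 Hz = 12 Hz.
20 Hz > fs/2 = 15 Hz, folds to fs − 20 Hz = 10 Hz.
86 Hz mod fs = 26 Hz.
26 Hz > fs/2 = 15 Hz, folds to fs − 26 Hz = 4 Hz.
Distinct values: {4 Hz, 10 Hz, 12 Hz, 14 Hz}.

4 Hz, 10 Hz, 12 Hz, 14 Hz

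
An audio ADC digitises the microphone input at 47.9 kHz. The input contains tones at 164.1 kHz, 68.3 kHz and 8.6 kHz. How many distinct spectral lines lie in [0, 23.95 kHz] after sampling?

2

fs/2 = 23.95 kHz.
164.1 kHz mod fs = 20.4 kHz.
20.4 kHz ≤ fs/2 = 23.95 kHz, appears at 20.4 kHz.
68.3 kHz mod fs = 20.4 kHz.
20.4 kHz ≤ fs/2 = 23.95 kHz, appears at 20.4 kHz.
8.6 kHz ≤ fs/2 = 23.95 kHz, passes unchanged.
Distinct values: {8.6 kHz, 20.4 kHz} → 2.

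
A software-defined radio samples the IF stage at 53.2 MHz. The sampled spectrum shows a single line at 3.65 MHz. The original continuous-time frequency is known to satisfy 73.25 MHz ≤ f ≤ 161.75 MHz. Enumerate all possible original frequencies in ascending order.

Frequencies that alias to 3.65 MHz are k·fs ± 3.65 MHz for integer k ≥ 0.
k=0: 3.65 MHz.
k=1: 49.55 MHz, 56.85 MHz.
k=2: 102.75 MHz, 110.05 MHz.
k=3: 155.95 MHz, 163.25 MHz.
k=4: 209.15 MHz, 216.45 MHz.
Within [73.25 MHz, 161.75 MHz]: 102.75 MHz, 110.05 MHz, 155.95 MHz.

102.75 MHz, 110.05 MHz, 155.95 MHz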